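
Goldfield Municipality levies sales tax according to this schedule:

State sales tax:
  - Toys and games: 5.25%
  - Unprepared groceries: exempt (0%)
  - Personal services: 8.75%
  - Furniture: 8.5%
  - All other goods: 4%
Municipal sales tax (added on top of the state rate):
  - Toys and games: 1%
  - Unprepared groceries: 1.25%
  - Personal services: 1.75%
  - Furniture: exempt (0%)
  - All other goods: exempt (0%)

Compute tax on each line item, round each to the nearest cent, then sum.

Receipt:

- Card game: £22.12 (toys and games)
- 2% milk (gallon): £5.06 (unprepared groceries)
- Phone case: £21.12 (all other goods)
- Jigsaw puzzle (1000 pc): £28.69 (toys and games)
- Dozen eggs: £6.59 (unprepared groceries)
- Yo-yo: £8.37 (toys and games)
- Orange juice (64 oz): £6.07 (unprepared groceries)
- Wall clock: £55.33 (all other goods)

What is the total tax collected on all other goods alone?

£3.05

Phone case £21.12: all other goods → 4% + 0% municipal = 4% → £0.84
Wall clock £55.33: all other goods → 4% + 0% municipal = 4% → £2.21
Tax on all other goods = £0.84 + £2.21 = £3.05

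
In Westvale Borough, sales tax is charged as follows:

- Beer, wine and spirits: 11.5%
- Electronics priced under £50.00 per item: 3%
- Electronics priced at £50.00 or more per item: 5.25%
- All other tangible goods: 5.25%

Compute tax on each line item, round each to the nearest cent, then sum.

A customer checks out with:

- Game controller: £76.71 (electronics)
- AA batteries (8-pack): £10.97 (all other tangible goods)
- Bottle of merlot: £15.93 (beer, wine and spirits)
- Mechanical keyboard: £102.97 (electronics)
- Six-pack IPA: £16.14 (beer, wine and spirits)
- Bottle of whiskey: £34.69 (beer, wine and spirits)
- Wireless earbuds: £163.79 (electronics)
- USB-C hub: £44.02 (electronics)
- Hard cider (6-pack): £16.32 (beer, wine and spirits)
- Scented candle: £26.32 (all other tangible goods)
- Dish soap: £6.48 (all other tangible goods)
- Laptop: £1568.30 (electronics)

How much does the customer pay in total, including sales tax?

Game controller £76.71: electronics, £50.00 or more → 5.25% → £4.03
AA batteries (8-pack) £10.97: all other tangible goods → 5.25% → £0.58
Bottle of merlot £15.93: beer, wine and spirits → 11.5% → £1.83
Mechanical keyboard £102.97: electronics, £50.00 or more → 5.25% → £5.41
Six-pack IPA £16.14: beer, wine and spirits → 11.5% → £1.86
Bottle of whiskey £34.69: beer, wine and spirits → 11.5% → £3.99
Wireless earbuds £163.79: electronics, £50.00 or more → 5.25% → £8.60
USB-C hub £44.02: electronics, under £50.00 → 3% → £1.32
Hard cider (6-pack) £16.32: beer, wine and spirits → 11.5% → £1.88
Scented candle £26.32: all other tangible goods → 5.25% → £1.38
Dish soap £6.48: all other tangible goods → 5.25% → £0.34
Laptop £1568.30: electronics, £50.00 or more → 5.25% → £82.34
Subtotal = £2082.64; tax = £113.56; total due = £2196.20

£2196.20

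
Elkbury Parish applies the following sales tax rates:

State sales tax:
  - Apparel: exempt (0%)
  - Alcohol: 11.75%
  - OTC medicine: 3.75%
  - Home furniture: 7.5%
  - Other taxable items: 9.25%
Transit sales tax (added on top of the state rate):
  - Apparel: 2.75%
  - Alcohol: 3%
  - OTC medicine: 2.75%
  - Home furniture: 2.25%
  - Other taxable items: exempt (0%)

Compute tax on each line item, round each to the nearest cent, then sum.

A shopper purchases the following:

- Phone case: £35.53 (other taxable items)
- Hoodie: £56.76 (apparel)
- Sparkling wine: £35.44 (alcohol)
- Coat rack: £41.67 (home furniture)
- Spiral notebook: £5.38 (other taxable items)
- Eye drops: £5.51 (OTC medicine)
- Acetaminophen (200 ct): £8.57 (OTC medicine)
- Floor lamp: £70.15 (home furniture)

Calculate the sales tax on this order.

£22.40

Phone case £35.53: other taxable items → 9.25% + 0% transit = 9.25% → £3.29
Hoodie £56.76: apparel → 0% + 2.75% transit = 2.75% → £1.56
Sparkling wine £35.44: alcohol → 11.75% + 3% transit = 14.75% → £5.23
Coat rack £41.67: home furniture → 7.5% + 2.25% transit = 9.75% → £4.06
Spiral notebook £5.38: other taxable items → 9.25% + 0% transit = 9.25% → £0.50
Eye drops £5.51: OTC medicine → 3.75% + 2.75% transit = 6.5% → £0.36
Acetaminophen (200 ct) £8.57: OTC medicine → 3.75% + 2.75% transit = 6.5% → £0.56
Floor lamp £70.15: home furniture → 7.5% + 2.25% transit = 9.75% → £6.84
Total tax = £3.29 + £1.56 + £5.23 + £4.06 + £0.50 + £0.36 + £0.56 + £6.84 = £22.40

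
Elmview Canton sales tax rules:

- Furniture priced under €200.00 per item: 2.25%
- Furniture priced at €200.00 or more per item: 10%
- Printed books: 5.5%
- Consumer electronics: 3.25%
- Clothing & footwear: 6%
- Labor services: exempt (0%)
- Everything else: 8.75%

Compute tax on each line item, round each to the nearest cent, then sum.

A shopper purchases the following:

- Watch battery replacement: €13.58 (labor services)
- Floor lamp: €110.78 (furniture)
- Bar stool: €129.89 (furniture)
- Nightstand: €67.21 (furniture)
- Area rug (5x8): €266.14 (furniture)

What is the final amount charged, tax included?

€621.13

Watch battery replacement €13.58: labor services → 0% → €0.00
Floor lamp €110.78: furniture, under €200.00 → 2.25% → €2.49
Bar stool €129.89: furniture, under €200.00 → 2.25% → €2.92
Nightstand €67.21: furniture, under €200.00 → 2.25% → €1.51
Area rug (5x8) €266.14: furniture, €200.00 or more → 10% → €26.61
Subtotal = €587.60; tax = €33.53; total due = €621.13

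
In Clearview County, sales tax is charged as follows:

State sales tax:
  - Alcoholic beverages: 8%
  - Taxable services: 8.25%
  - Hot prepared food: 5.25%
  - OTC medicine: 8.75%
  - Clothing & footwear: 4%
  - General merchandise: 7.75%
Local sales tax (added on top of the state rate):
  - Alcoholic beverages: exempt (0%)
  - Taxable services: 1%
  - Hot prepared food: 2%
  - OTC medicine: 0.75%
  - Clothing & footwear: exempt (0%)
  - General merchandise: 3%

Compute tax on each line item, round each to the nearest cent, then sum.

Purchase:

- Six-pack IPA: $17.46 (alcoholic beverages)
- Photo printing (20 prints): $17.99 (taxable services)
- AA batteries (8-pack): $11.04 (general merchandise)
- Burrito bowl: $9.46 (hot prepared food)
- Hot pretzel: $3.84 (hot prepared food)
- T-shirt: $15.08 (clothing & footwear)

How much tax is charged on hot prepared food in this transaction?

Burrito bowl $9.46: hot prepared food → 5.25% + 2% local = 7.25% → $0.69
Hot pretzel $3.84: hot prepared food → 5.25% + 2% local = 7.25% → $0.28
Tax on hot prepared food = $0.69 + $0.28 = $0.97

$0.97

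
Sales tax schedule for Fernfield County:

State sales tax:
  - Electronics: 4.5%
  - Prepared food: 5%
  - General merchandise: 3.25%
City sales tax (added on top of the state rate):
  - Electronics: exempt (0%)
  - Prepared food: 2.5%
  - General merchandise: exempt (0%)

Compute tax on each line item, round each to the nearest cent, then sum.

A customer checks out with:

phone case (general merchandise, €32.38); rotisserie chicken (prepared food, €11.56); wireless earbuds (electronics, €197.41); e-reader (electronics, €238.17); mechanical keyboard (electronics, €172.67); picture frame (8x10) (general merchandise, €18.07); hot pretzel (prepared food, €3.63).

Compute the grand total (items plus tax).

€704.04

Phone case €32.38: general merchandise → 3.25% + 0% city = 3.25% → €1.05
Rotisserie chicken €11.56: prepared food → 5% + 2.5% city = 7.5% → €0.87
Wireless earbuds €197.41: electronics → 4.5% + 0% city = 4.5% → €8.88
E-reader €238.17: electronics → 4.5% + 0% city = 4.5% → €10.72
Mechanical keyboard €172.67: electronics → 4.5% + 0% city = 4.5% → €7.77
Picture frame (8x10) €18.07: general merchandise → 3.25% + 0% city = 3.25% → €0.59
Hot pretzel €3.63: prepared food → 5% + 2.5% city = 7.5% → €0.27
Subtotal = €673.89; tax = €30.15; total due = €704.04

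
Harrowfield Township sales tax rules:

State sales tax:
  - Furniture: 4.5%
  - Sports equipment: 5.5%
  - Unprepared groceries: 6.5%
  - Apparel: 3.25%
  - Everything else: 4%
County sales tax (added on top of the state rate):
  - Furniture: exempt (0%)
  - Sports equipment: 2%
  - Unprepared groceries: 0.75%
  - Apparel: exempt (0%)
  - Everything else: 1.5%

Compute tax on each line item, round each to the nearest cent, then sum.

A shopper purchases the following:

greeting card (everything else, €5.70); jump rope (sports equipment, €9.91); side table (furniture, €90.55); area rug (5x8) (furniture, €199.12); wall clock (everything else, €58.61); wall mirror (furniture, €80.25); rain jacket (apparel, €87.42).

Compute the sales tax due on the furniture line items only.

€16.64

Side table €90.55: furniture → 4.5% + 0% county = 4.5% → €4.07
Area rug (5x8) €199.12: furniture → 4.5% + 0% county = 4.5% → €8.96
Wall mirror €80.25: furniture → 4.5% + 0% county = 4.5% → €3.61
Tax on furniture = €4.07 + €8.96 + €3.61 = €16.64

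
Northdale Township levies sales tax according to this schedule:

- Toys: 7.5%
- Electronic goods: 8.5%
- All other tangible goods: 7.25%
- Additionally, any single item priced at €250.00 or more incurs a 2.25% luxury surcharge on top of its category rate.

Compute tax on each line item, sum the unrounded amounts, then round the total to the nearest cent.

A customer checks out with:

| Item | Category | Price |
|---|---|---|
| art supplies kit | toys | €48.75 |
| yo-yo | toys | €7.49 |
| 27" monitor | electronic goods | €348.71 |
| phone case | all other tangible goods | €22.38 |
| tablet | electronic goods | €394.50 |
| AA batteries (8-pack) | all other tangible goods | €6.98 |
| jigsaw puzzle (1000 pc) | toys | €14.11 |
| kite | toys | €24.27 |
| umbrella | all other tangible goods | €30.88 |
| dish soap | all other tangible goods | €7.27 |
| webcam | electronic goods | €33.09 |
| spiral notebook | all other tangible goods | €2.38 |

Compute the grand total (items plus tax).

Art supplies kit €48.75: toys → 7.5% → €3.65625
Yo-yo €7.49: toys → 7.5% → €0.56175
27" monitor €348.71: electronic goods → 8.5% + 2.25% surcharge = 10.75% → €37.486325
Phone case €22.38: all other tangible goods → 7.25% → €1.62255
Tablet €394.50: electronic goods → 8.5% + 2.25% surcharge = 10.75% → €42.40875
AA batteries (8-pack) €6.98: all other tangible goods → 7.25% → €0.50605
Jigsaw puzzle (1000 pc) €14.11: toys → 7.5% → €1.05825
Kite €24.27: toys → 7.5% → €1.82025
Umbrella €30.88: all other tangible goods → 7.25% → €2.2388
Dish soap €7.27: all other tangible goods → 7.25% → €0.527075
Webcam €33.09: electronic goods → 8.5% → €2.81265
Spiral notebook €2.38: all other tangible goods → 7.25% → €0.17255
Subtotal = €940.81; unrounded tax = €94.87125 → €94.87; total due = €1035.68

€1035.68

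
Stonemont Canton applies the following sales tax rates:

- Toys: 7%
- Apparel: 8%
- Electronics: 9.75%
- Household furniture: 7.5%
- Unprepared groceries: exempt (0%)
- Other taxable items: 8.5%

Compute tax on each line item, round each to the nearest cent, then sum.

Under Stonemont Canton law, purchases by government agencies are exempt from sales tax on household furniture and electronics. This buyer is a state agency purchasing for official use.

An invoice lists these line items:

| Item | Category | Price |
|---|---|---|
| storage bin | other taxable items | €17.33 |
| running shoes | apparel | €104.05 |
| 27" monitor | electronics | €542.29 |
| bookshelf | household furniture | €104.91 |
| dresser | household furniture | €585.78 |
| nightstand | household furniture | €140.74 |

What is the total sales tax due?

€9.79

Storage bin €17.33: other taxable items → 8.5% → €1.47
Running shoes €104.05: apparel → 8% → €8.32
27" monitor €542.29: electronics, buyer-exempt → 0% → €0.00
Bookshelf €104.91: household furniture, buyer-exempt → 0% → €0.00
Dresser €585.78: household furniture, buyer-exempt → 0% → €0.00
Nightstand €140.74: household furniture, buyer-exempt → 0% → €0.00
Total tax = €1.47 + €8.32 = €9.79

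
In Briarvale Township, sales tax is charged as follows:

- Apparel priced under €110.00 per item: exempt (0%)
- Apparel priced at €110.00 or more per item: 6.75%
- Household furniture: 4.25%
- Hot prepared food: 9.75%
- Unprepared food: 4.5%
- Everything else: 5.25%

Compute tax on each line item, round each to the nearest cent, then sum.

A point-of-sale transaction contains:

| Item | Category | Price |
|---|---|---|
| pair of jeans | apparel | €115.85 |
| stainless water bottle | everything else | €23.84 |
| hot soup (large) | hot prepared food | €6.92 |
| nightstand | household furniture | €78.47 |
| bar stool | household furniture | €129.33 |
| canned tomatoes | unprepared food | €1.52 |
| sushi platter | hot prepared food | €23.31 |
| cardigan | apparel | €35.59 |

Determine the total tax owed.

Pair of jeans €115.85: apparel, €110.00 or more → 6.75% → €7.82
Stainless water bottle €23.84: everything else → 5.25% → €1.25
Hot soup (large) €6.92: hot prepared food → 9.75% → €0.67
Nightstand €78.47: household furniture → 4.25% → €3.33
Bar stool €129.33: household furniture → 4.25% → €5.50
Canned tomatoes €1.52: unprepared food → 4.5% → €0.07
Sushi platter €23.31: hot prepared food → 9.75% → €2.27
Cardigan €35.59: apparel, under €110.00 → 0% → €0.00
Total tax = €7.82 + €1.25 + €0.67 + €3.33 + €5.50 + €0.07 + €2.27 = €20.91

€20.91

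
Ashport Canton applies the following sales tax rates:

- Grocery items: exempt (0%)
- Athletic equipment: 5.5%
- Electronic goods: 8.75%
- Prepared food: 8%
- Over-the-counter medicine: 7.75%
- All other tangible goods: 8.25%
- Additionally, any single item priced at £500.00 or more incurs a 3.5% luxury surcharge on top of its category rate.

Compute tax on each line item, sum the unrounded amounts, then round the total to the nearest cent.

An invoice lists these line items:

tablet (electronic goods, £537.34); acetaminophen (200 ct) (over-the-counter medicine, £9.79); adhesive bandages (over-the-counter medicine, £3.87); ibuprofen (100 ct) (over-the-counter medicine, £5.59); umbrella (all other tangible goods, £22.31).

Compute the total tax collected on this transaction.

£69.16

Tablet £537.34: electronic goods → 8.75% + 3.5% surcharge = 12.25% → £65.82415
Acetaminophen (200 ct) £9.79: over-the-counter medicine → 7.75% → £0.758725
Adhesive bandages £3.87: over-the-counter medicine → 7.75% → £0.299925
Ibuprofen (100 ct) £5.59: over-the-counter medicine → 7.75% → £0.433225
Umbrella £22.31: all other tangible goods → 8.25% → £1.840575
Unrounded tax sum = £69.1566 → £69.16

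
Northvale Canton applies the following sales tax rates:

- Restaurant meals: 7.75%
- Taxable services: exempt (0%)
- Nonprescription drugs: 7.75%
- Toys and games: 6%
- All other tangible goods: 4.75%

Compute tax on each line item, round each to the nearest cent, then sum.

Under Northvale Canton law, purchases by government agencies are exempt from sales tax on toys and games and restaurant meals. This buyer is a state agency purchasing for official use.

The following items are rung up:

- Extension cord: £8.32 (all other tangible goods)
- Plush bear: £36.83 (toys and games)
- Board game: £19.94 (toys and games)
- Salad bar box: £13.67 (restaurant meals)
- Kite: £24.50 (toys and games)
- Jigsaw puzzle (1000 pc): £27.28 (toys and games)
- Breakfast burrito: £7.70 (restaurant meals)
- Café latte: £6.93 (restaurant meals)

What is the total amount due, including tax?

Extension cord £8.32: all other tangible goods → 4.75% → £0.40
Plush bear £36.83: toys and games, buyer-exempt → 0% → £0.00
Board game £19.94: toys and games, buyer-exempt → 0% → £0.00
Salad bar box £13.67: restaurant meals, buyer-exempt → 0% → £0.00
Kite £24.50: toys and games, buyer-exempt → 0% → £0.00
Jigsaw puzzle (1000 pc) £27.28: toys and games, buyer-exempt → 0% → £0.00
Breakfast burrito £7.70: restaurant meals, buyer-exempt → 0% → £0.00
Café latte £6.93: restaurant meals, buyer-exempt → 0% → £0.00
Subtotal = £145.17; tax = £0.40; total due = £145.57

£145.57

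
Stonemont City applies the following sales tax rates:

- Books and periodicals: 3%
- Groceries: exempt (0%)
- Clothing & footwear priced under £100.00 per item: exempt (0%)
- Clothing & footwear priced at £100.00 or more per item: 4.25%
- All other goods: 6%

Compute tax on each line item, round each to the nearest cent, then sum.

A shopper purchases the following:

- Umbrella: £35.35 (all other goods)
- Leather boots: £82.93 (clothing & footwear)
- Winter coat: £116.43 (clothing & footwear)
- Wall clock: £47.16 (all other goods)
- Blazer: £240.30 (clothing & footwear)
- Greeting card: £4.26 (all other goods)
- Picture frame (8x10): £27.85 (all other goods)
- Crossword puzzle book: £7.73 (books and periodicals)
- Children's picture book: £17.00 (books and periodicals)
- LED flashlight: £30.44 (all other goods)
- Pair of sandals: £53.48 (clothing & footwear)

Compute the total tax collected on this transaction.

Umbrella £35.35: all other goods → 6% → £2.12
Leather boots £82.93: clothing & footwear, under £100.00 → 0% → £0.00
Winter coat £116.43: clothing & footwear, £100.00 or more → 4.25% → £4.95
Wall clock £47.16: all other goods → 6% → £2.83
Blazer £240.30: clothing & footwear, £100.00 or more → 4.25% → £10.21
Greeting card £4.26: all other goods → 6% → £0.26
Picture frame (8x10) £27.85: all other goods → 6% → £1.67
Crossword puzzle book £7.73: books and periodicals → 3% → £0.23
Children's picture book £17.00: books and periodicals → 3% → £0.51
LED flashlight £30.44: all other goods → 6% → £1.83
Pair of sandals £53.48: clothing & footwear, under £100.00 → 0% → £0.00
Total tax = £2.12 + £4.95 + £2.83 + £10.21 + £0.26 + £1.67 + £0.23 + £0.51 + £1.83 = £24.61

£24.61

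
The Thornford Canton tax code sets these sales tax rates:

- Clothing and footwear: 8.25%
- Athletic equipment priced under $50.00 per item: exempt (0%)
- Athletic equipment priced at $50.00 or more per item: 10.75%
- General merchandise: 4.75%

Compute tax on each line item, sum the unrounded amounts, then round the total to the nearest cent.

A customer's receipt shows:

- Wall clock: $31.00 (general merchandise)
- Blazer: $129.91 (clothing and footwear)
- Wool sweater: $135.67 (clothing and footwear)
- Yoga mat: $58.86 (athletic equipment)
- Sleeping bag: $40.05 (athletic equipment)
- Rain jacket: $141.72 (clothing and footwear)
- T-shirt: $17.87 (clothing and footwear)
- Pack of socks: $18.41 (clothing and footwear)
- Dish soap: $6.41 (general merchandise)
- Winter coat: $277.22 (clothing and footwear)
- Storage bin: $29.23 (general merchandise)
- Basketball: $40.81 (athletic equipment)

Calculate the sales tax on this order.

Wall clock $31.00: general merchandise → 4.75% → $1.4725
Blazer $129.91: clothing and footwear → 8.25% → $10.717575
Wool sweater $135.67: clothing and footwear → 8.25% → $11.192775
Yoga mat $58.86: athletic equipment, $50.00 or more → 10.75% → $6.32745
Sleeping bag $40.05: athletic equipment, under $50.00 → 0% → $0.00
Rain jacket $141.72: clothing and footwear → 8.25% → $11.6919
T-shirt $17.87: clothing and footwear → 8.25% → $1.474275
Pack of socks $18.41: clothing and footwear → 8.25% → $1.518825
Dish soap $6.41: general merchandise → 4.75% → $0.304475
Winter coat $277.22: clothing and footwear → 8.25% → $22.87065
Storage bin $29.23: general merchandise → 4.75% → $1.388425
Basketball $40.81: athletic equipment, under $50.00 → 0% → $0.00
Unrounded tax sum = $68.95885 → $68.96

$68.96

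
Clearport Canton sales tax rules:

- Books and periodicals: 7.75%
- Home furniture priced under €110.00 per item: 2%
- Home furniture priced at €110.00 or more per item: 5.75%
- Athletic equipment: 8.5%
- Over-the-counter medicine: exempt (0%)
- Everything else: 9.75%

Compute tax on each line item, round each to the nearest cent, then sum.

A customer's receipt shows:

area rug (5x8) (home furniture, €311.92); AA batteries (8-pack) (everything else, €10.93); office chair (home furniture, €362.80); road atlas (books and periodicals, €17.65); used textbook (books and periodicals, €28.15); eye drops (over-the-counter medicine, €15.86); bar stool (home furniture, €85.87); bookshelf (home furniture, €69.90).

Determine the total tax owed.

Area rug (5x8) €311.92: home furniture, €110.00 or more → 5.75% → €17.94
AA batteries (8-pack) €10.93: everything else → 9.75% → €1.07
Office chair €362.80: home furniture, €110.00 or more → 5.75% → €20.86
Road atlas €17.65: books and periodicals → 7.75% → €1.37
Used textbook €28.15: books and periodicals → 7.75% → €2.18
Eye drops €15.86: over-the-counter medicine → 0% → €0.00
Bar stool €85.87: home furniture, under €110.00 → 2% → €1.72
Bookshelf €69.90: home furniture, under €110.00 → 2% → €1.40
Total tax = €17.94 + €1.07 + €20.86 + €1.37 + €2.18 + €1.72 + €1.40 = €46.54

€46.54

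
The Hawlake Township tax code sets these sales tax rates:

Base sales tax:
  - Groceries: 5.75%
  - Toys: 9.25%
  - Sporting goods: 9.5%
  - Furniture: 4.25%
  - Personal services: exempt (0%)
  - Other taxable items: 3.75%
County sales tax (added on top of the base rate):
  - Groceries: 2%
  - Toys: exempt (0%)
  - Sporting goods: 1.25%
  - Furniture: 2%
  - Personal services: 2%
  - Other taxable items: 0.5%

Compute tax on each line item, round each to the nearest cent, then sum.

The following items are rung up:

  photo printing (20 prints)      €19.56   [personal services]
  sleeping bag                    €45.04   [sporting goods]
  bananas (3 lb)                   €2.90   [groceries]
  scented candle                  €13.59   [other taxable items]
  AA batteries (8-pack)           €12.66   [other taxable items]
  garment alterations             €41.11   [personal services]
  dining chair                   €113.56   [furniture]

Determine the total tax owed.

€14.49

Photo printing (20 prints) €19.56: personal services → 0% + 2% county = 2% → €0.39
Sleeping bag €45.04: sporting goods → 9.5% + 1.25% county = 10.75% → €4.84
Bananas (3 lb) €2.90: groceries → 5.75% + 2% county = 7.75% → €0.22
Scented candle €13.59: other taxable items → 3.75% + 0.5% county = 4.25% → €0.58
AA batteries (8-pack) €12.66: other taxable items → 3.75% + 0.5% county = 4.25% → €0.54
Garment alterations €41.11: personal services → 0% + 2% county = 2% → €0.82
Dining chair €113.56: furniture → 4.25% + 2% county = 6.25% → €7.10
Total tax = €0.39 + €4.84 + €0.22 + €0.58 + €0.54 + €0.82 + €7.10 = €14.49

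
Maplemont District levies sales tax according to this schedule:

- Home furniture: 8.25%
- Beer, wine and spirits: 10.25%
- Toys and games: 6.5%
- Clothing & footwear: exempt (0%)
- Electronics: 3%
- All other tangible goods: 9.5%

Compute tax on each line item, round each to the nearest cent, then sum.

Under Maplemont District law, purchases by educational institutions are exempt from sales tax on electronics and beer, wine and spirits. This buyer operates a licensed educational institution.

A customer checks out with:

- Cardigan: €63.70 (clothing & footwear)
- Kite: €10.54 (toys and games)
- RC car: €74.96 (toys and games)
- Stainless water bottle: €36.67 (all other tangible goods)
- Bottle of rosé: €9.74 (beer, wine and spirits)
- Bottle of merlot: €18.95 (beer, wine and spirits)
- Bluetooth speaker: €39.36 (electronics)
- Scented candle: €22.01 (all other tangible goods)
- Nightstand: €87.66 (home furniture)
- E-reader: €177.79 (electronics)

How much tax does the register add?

€18.36

Cardigan €63.70: clothing & footwear → 0% → €0.00
Kite €10.54: toys and games → 6.5% → €0.69
RC car €74.96: toys and games → 6.5% → €4.87
Stainless water bottle €36.67: all other tangible goods → 9.5% → €3.48
Bottle of rosé €9.74: beer, wine and spirits, buyer-exempt → 0% → €0.00
Bottle of merlot €18.95: beer, wine and spirits, buyer-exempt → 0% → €0.00
Bluetooth speaker €39.36: electronics, buyer-exempt → 0% → €0.00
Scented candle €22.01: all other tangible goods → 9.5% → €2.09
Nightstand €87.66: home furniture → 8.25% → €7.23
E-reader €177.79: electronics, buyer-exempt → 0% → €0.00
Total tax = €0.69 + €4.87 + €3.48 + €2.09 + €7.23 = €18.36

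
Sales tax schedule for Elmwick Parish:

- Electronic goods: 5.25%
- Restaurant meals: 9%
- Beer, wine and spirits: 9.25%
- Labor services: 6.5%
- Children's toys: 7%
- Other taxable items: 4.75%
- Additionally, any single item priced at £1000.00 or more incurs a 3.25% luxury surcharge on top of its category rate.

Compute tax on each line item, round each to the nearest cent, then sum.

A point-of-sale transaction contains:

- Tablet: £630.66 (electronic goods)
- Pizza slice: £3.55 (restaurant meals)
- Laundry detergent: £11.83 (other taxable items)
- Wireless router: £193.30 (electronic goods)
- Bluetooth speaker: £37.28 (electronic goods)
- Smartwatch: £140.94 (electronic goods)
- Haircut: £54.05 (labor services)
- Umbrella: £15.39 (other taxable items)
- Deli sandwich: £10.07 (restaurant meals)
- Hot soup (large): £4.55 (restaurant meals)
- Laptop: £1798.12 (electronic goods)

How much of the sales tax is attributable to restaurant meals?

£1.64

Pizza slice £3.55: restaurant meals → 9% → £0.32
Deli sandwich £10.07: restaurant meals → 9% → £0.91
Hot soup (large) £4.55: restaurant meals → 9% → £0.41
Tax on restaurant meals = £0.32 + £0.91 + £0.41 = £1.64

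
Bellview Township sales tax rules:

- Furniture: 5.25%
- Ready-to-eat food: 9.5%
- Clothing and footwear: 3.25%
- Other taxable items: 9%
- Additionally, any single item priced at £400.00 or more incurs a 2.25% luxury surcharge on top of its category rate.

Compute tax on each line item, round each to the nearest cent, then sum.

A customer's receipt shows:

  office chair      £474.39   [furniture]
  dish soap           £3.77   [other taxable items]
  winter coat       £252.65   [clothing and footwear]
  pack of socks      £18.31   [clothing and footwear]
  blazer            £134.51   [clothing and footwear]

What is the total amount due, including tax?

£932.73

Office chair £474.39: furniture → 5.25% + 2.25% surcharge = 7.5% → £35.58
Dish soap £3.77: other taxable items → 9% → £0.34
Winter coat £252.65: clothing and footwear → 3.25% → £8.21
Pack of socks £18.31: clothing and footwear → 3.25% → £0.60
Blazer £134.51: clothing and footwear → 3.25% → £4.37
Subtotal = £883.63; tax = £49.10; total due = £932.73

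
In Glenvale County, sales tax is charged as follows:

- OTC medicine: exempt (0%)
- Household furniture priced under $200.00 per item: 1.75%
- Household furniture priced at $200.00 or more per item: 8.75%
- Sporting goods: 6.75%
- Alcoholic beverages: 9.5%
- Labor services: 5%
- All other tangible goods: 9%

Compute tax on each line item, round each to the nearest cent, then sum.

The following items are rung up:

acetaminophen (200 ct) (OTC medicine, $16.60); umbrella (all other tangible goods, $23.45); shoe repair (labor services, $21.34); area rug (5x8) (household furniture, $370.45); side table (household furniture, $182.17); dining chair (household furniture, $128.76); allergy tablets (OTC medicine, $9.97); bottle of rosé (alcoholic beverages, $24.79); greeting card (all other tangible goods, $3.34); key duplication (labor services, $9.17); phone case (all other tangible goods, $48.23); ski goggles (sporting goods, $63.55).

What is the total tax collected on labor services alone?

Shoe repair $21.34: labor services → 5% → $1.07
Key duplication $9.17: labor services → 5% → $0.46
Tax on labor services = $1.07 + $0.46 = $1.53

$1.53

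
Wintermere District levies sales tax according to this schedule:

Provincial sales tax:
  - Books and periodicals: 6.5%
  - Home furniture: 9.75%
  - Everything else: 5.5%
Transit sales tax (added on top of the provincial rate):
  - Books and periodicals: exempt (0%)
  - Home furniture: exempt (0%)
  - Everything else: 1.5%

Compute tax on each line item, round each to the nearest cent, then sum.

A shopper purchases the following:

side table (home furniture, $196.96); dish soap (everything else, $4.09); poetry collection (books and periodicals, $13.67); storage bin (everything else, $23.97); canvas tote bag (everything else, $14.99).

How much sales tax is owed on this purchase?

Side table $196.96: home furniture → 9.75% + 0% transit = 9.75% → $19.20
Dish soap $4.09: everything else → 5.5% + 1.5% transit = 7% → $0.29
Poetry collection $13.67: books and periodicals → 6.5% + 0% transit = 6.5% → $0.89
Storage bin $23.97: everything else → 5.5% + 1.5% transit = 7% → $1.68
Canvas tote bag $14.99: everything else → 5.5% + 1.5% transit = 7% → $1.05
Total tax = $19.20 + $0.29 + $0.89 + $1.68 + $1.05 = $23.11

$23.11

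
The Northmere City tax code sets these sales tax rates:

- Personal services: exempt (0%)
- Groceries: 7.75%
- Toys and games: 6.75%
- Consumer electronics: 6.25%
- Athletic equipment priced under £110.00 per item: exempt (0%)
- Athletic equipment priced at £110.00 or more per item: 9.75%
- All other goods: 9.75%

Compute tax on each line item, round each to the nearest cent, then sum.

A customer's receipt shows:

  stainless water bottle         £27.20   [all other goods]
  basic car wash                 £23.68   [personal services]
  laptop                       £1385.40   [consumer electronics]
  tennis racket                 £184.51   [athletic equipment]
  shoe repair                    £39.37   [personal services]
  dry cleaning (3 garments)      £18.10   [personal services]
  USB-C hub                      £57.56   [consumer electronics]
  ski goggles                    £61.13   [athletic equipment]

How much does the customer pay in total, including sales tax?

£1907.78

Stainless water bottle £27.20: all other goods → 9.75% → £2.65
Basic car wash £23.68: personal services → 0% → £0.00
Laptop £1385.40: consumer electronics → 6.25% → £86.59
Tennis racket £184.51: athletic equipment, £110.00 or more → 9.75% → £17.99
Shoe repair £39.37: personal services → 0% → £0.00
Dry cleaning (3 garments) £18.10: personal services → 0% → £0.00
USB-C hub £57.56: consumer electronics → 6.25% → £3.60
Ski goggles £61.13: athletic equipment, under £110.00 → 0% → £0.00
Subtotal = £1796.95; tax = £110.83; total due = £1907.78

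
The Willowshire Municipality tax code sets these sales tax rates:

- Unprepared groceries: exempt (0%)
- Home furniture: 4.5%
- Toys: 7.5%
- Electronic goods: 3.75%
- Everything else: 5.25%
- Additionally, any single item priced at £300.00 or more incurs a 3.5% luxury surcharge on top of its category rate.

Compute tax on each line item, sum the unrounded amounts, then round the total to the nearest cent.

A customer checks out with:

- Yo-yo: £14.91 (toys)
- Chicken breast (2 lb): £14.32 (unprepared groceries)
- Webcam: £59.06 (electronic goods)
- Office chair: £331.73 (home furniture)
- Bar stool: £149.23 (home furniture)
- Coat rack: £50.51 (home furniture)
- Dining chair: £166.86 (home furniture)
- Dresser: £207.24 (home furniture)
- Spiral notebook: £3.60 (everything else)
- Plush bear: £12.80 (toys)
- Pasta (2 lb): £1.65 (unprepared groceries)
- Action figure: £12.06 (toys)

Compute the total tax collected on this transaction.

Yo-yo £14.91: toys → 7.5% → £1.11825
Chicken breast (2 lb) £14.32: unprepared groceries → 0% → £0.00
Webcam £59.06: electronic goods → 3.75% → £2.21475
Office chair £331.73: home furniture → 4.5% + 3.5% surcharge = 8% → £26.5384
Bar stool £149.23: home furniture → 4.5% → £6.71535
Coat rack £50.51: home furniture → 4.5% → £2.27295
Dining chair £166.86: home furniture → 4.5% → £7.5087
Dresser £207.24: home furniture → 4.5% → £9.3258
Spiral notebook £3.60: everything else → 5.25% → £0.189
Plush bear £12.80: toys → 7.5% → £0.96
Pasta (2 lb) £1.65: unprepared groceries → 0% → £0.00
Action figure £12.06: toys → 7.5% → £0.9045
Unrounded tax sum = £57.7477 → £57.75

£57.75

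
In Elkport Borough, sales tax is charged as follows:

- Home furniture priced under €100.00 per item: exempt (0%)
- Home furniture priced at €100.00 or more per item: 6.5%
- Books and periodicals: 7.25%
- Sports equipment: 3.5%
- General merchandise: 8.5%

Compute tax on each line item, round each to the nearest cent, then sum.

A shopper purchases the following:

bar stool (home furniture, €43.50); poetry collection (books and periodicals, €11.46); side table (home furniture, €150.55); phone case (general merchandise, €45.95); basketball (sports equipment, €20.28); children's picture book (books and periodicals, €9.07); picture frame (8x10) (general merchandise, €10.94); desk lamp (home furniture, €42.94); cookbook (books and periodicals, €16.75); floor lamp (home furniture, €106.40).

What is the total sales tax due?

€24.96

Bar stool €43.50: home furniture, under €100.00 → 0% → €0.00
Poetry collection €11.46: books and periodicals → 7.25% → €0.83
Side table €150.55: home furniture, €100.00 or more → 6.5% → €9.79
Phone case €45.95: general merchandise → 8.5% → €3.91
Basketball €20.28: sports equipment → 3.5% → €0.71
Children's picture book €9.07: books and periodicals → 7.25% → €0.66
Picture frame (8x10) €10.94: general merchandise → 8.5% → €0.93
Desk lamp €42.94: home furniture, under €100.00 → 0% → €0.00
Cookbook €16.75: books and periodicals → 7.25% → €1.21
Floor lamp €106.40: home furniture, €100.00 or more → 6.5% → €6.92
Total tax = €0.83 + €9.79 + €3.91 + €0.71 + €0.66 + €0.93 + €1.21 + €6.92 = €24.96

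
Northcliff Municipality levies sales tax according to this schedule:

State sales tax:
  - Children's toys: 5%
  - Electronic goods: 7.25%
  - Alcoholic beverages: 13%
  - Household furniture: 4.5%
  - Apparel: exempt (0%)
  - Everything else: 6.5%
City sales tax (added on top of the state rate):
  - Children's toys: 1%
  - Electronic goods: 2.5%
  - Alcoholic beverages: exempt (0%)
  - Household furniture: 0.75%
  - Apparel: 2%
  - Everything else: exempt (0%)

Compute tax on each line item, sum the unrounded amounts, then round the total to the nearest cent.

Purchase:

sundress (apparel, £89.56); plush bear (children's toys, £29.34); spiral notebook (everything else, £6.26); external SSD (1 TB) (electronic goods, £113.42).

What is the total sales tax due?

£15.02

Sundress £89.56: apparel → 0% + 2% city = 2% → £1.7912
Plush bear £29.34: children's toys → 5% + 1% city = 6% → £1.7604
Spiral notebook £6.26: everything else → 6.5% + 0% city = 6.5% → £0.4069
External SSD (1 TB) £113.42: electronic goods → 7.25% + 2.5% city = 9.75% → £11.05845
Unrounded tax sum = £15.01695 → £15.02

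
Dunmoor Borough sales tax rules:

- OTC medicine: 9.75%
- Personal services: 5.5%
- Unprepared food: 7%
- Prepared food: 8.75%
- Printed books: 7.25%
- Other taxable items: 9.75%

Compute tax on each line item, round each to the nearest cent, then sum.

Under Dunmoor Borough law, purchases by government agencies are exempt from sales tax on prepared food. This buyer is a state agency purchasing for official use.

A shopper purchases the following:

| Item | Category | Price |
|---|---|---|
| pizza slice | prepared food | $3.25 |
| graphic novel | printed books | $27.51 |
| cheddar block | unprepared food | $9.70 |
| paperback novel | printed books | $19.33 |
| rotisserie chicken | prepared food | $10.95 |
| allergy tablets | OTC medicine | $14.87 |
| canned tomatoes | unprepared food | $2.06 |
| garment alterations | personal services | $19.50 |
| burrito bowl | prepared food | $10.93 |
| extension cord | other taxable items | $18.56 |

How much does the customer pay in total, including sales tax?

Pizza slice $3.25: prepared food, buyer-exempt → 0% → $0.00
Graphic novel $27.51: printed books → 7.25% → $1.99
Cheddar block $9.70: unprepared food → 7% → $0.68
Paperback novel $19.33: printed books → 7.25% → $1.40
Rotisserie chicken $10.95: prepared food, buyer-exempt → 0% → $0.00
Allergy tablets $14.87: OTC medicine → 9.75% → $1.45
Canned tomatoes $2.06: unprepared food → 7% → $0.14
Garment alterations $19.50: personal services → 5.5% → $1.07
Burrito bowl $10.93: prepared food, buyer-exempt → 0% → $0.00
Extension cord $18.56: other taxable items → 9.75% → $1.81
Subtotal = $136.66; tax = $8.54; total due = $145.20

$145.20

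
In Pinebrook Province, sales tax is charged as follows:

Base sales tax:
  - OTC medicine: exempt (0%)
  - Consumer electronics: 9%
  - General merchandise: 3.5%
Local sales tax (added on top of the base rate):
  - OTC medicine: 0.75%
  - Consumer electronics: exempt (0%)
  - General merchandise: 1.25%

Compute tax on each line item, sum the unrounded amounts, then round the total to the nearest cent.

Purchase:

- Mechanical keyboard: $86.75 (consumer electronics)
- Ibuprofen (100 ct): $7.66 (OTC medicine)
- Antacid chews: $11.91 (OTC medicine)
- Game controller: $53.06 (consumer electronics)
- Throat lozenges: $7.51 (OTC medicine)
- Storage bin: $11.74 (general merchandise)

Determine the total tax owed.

$13.34

Mechanical keyboard $86.75: consumer electronics → 9% + 0% local = 9% → $7.8075
Ibuprofen (100 ct) $7.66: OTC medicine → 0% + 0.75% local = 0.75% → $0.05745
Antacid chews $11.91: OTC medicine → 0% + 0.75% local = 0.75% → $0.089325
Game controller $53.06: consumer electronics → 9% + 0% local = 9% → $4.7754
Throat lozenges $7.51: OTC medicine → 0% + 0.75% local = 0.75% → $0.056325
Storage bin $11.74: general merchandise → 3.5% + 1.25% local = 4.75% → $0.55765
Unrounded tax sum = $13.34365 → $13.34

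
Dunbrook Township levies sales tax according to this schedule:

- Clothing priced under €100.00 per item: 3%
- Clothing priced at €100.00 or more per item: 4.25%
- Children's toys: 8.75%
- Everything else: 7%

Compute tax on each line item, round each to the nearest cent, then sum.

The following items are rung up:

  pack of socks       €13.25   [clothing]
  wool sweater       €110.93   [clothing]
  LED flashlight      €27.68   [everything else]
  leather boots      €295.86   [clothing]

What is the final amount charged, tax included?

€467.34

Pack of socks €13.25: clothing, under €100.00 → 3% → €0.40
Wool sweater €110.93: clothing, €100.00 or more → 4.25% → €4.71
LED flashlight €27.68: everything else → 7% → €1.94
Leather boots €295.86: clothing, €100.00 or more → 4.25% → €12.57
Subtotal = €447.72; tax = €19.62; total due = €467.34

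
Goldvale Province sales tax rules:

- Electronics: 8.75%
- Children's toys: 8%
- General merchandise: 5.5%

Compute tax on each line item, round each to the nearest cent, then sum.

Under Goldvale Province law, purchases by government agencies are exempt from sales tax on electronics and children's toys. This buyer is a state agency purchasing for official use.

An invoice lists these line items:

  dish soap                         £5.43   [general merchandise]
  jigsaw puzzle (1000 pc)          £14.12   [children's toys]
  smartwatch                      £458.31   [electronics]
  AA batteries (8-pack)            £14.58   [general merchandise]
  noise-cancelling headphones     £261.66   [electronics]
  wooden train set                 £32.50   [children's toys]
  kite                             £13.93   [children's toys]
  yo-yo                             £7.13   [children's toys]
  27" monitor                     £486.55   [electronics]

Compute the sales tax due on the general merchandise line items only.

£1.10

Dish soap £5.43: general merchandise → 5.5% → £0.30
AA batteries (8-pack) £14.58: general merchandise → 5.5% → £0.80
Tax on general merchandise = £0.30 + £0.80 = £1.10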